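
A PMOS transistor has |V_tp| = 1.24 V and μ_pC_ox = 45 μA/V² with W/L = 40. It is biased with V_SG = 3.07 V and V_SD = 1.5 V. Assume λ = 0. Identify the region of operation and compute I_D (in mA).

k_p = μ_pC_ox · (W/L) = 1.8 mA/V².
V_ov = V_SG − |V_tp| = 3.07 − 1.24 = 1.83 V.
Since V_SD = 1.5 V < V_ov = 1.83 V, the device is in the triode region.
I_D = k_p [V_ov · V_SD − ½ V_SD²] = 1.8 × [1.83 × 1.5 − 0.5 × 1.5²] = 2.92 mA.

Triode; I_D = 2.92 mA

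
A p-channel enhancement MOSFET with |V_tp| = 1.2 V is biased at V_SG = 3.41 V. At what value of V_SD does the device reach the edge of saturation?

The boundary between triode and saturation is V_SD = V_SG − |V_tp| = V_ov.
V_ov = 3.41 − 1.2 = 2.21 V.

V_SD,sat = 2.21 V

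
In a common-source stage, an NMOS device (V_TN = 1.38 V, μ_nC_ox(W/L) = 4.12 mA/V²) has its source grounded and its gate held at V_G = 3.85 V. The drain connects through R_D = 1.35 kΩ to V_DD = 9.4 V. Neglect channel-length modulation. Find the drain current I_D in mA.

V_GS = V_G = 3.85 V, so V_ov = 3.85 − 1.38 = 2.47 V.
Assume saturation: I_D = ½ k_n V_ov² = 0.5 × 4.12 × 2.47² = 12.6 mA, giving V_DS = V_DD − I_D R_D = 9.4 − 12.6 × 1.35 = -7.57 V.
But -7.57 V < V_ov = 2.47 V, so the device is actually in triode.
In triode I_D = k_n[V_ov V_DS − ½ V_DS²] and I_D = (V_DD − V_DS)/R_D. Equating: 2.78 V_DS² − 14.74 V_DS + 9.4 = 0, giving V_DS = 0.742 V (the root below V_ov).
I_D = (9.4 − 0.742) / 1.35 = 6.41 mA.

I_D = 6.41 mA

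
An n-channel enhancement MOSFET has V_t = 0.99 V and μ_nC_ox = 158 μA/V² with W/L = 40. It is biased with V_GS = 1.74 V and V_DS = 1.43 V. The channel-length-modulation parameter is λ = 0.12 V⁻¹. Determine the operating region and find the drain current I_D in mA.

Saturation; I_D = 2.08 mA

k_n = μ_nC_ox · (W/L) = 6.32 mA/V².
V_ov = V_GS − V_t = 1.74 − 0.99 = 0.75 V.
Since V_DS = 1.43 V ≥ V_ov = 0.75 V, the device is in saturation.
I_D = ½ k_n V_ov² (1 + λ V_DS) = 0.5 × 6.32 × 0.75² × (1 + 0.12 × 1.43) = 2.08 mA.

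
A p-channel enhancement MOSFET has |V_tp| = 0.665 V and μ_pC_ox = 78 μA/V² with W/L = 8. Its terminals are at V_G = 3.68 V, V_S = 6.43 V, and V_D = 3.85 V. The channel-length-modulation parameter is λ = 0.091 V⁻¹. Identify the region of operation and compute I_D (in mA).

V_SG = V_S − V_G = 6.43 − 3.68 = 2.75 V; V_SD = V_S − V_D = 6.43 − 3.85 = 2.58 V.
k_p = μ_pC_ox · (W/L) = 0.624 mA/V².
V_ov = V_SG − |V_tp| = 2.75 − 0.665 = 2.08 V.
Since V_SD = 2.58 V ≥ V_ov = 2.08 V, the device is in saturation.
I_D = ½ k_p V_ov² (1 + λ V_SD) = 0.5 × 0.624 × 2.08² × (1 + 0.091 × 2.58) = 1.67 mA.

Saturation; I_D = 1.67 mA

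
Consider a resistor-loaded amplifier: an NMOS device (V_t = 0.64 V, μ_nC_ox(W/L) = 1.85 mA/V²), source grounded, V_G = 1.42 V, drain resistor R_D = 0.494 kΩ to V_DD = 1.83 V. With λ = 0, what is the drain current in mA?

I_D = 0.563 mA

V_GS = V_G = 1.42 V, so V_ov = 1.42 − 0.64 = 0.78 V.
Assume saturation: I_D = ½ k_n V_ov² = 0.5 × 1.85 × 0.78² = 0.563 mA, giving V_DS = V_DD − I_D R_D = 1.83 − 0.563 × 0.494 = 1.55 V.
V_DS = 1.55 V ≥ V_ov = 0.78 V, confirming saturation.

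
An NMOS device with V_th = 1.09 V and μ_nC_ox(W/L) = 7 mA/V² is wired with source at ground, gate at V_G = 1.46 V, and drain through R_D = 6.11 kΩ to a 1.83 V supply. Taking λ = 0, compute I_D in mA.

V_GS = V_G = 1.46 V, so V_ov = 1.46 − 1.09 = 0.37 V.
Assume saturation: I_D = ½ k_n V_ov² = 0.5 × 7 × 0.37² = 0.479 mA, giving V_DS = V_DD − I_D R_D = 1.83 − 0.479 × 6.11 = -1.1 V.
But -1.1 V < V_ov = 0.37 V, so the device is actually in triode.
In triode I_D = k_n[V_ov V_DS − ½ V_DS²] and I_D = (V_DD − V_DS)/R_D. Equating: 21.4 V_DS² − 16.82 V_DS + 1.83 = 0, giving V_DS = 0.13 V (the root below V_ov).
I_D = (1.83 − 0.13) / 6.11 = 0.278 mA.

I_D = 0.278 mA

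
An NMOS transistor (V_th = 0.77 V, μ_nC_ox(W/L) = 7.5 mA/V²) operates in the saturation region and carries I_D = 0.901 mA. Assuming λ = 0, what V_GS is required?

In saturation I_D = ½ k_n (V_GS − V_th)², so V_GS − V_th = √(2 I_D / k_n) = √(2 × 0.901 / 7.5) = 0.49 V.
V_GS = 0.77 + 0.49 = 1.26 V.

V_GS = 1.26 V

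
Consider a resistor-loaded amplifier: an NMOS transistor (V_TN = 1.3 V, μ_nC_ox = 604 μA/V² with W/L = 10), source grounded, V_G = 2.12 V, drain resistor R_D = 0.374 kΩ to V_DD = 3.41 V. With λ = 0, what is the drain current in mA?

I_D = 2.03 mA

V_GS = V_G = 2.12 V, so V_ov = 2.12 − 1.3 = 0.82 V.
k_n = μ_nC_ox · (W/L) = 6.04 mA/V².
Assume saturation: I_D = ½ k_n V_ov² = 0.5 × 6.04 × 0.82² = 2.03 mA, giving V_DS = V_DD − I_D R_D = 3.41 − 2.03 × 0.374 = 2.65 V.
V_DS = 2.65 V ≥ V_ov = 0.82 V, confirming saturation.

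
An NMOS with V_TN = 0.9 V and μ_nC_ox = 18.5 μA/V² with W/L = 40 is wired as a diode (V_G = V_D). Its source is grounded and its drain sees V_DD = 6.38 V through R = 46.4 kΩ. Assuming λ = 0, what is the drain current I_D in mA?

I_D = 0.107 mA

With gate tied to drain, V_GS = V_DS ≥ V_GS − V_TN, so the device is in saturation.
k_n = μ_nC_ox · (W/L) = 0.74 mA/V².
KCL at the drain: ½ k_n (V_GS − V_TN)² = (V_DD − V_GS)/R.
Let x = V_GS − 0.9. Then 17.2 x² + x − 5.48 = 0, giving x = 0.537 V (positive root), so V_GS = 1.44 V.
I_D = (V_DD − V_GS)/R = (6.38 − 1.44) / 46.4 = 0.107 mA.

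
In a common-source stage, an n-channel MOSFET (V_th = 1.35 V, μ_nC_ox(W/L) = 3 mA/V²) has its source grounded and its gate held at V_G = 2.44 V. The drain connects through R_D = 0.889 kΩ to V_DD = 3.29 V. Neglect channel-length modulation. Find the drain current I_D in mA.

V_GS = V_G = 2.44 V, so V_ov = 2.44 − 1.35 = 1.09 V.
Assume saturation: I_D = ½ k_n V_ov² = 0.5 × 3 × 1.09² = 1.78 mA, giving V_DS = V_DD − I_D R_D = 3.29 − 1.78 × 0.889 = 1.71 V.
V_DS = 1.71 V ≥ V_ov = 1.09 V, confirming saturation.

I_D = 1.78 mA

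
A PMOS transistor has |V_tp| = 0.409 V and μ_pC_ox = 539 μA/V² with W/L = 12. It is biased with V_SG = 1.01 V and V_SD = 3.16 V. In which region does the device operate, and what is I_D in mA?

Saturation; I_D = 1.17 mA

k_p = μ_pC_ox · (W/L) = 6.468 mA/V².
V_ov = V_SG − |V_tp| = 1.01 − 0.409 = 0.601 V.
Since V_SD = 3.16 V ≥ V_ov = 0.601 V, the device is in saturation.
I_D = ½ k_p V_ov² = 0.5 × 6.468 × 0.601² = 1.17 mA.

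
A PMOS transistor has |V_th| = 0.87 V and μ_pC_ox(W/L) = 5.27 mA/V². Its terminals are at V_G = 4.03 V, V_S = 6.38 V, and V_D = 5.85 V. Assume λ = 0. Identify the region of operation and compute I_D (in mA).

Triode; I_D = 3.39 mA

V_SG = V_S − V_G = 6.38 − 4.03 = 2.35 V; V_SD = V_S − V_D = 6.38 − 5.85 = 0.53 V.
V_ov = V_SG − |V_th| = 2.35 − 0.87 = 1.48 V.
Since V_SD = 0.53 V < V_ov = 1.48 V, the device is in the triode region.
I_D = k_p [V_ov · V_SD − ½ V_SD²] = 5.27 × [1.48 × 0.53 − 0.5 × 0.53²] = 3.39 mA.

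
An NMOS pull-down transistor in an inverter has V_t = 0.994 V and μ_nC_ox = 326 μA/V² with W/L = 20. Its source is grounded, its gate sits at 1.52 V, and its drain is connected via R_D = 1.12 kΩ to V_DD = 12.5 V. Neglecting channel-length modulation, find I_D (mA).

V_GS = V_G = 1.52 V, so V_ov = 1.52 − 0.994 = 0.526 V.
k_n = μ_nC_ox · (W/L) = 6.52 mA/V².
Assume saturation: I_D = ½ k_n V_ov² = 0.5 × 6.52 × 0.526² = 0.902 mA, giving V_DS = V_DD − I_D R_D = 12.5 − 0.902 × 1.12 = 11.5 V.
V_DS = 11.5 V ≥ V_ov = 0.526 V, confirming saturation.

I_D = 0.902 mA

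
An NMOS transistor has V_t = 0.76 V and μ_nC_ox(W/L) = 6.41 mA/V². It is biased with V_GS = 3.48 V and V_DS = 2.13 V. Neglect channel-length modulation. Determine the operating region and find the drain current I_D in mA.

Triode; I_D = 22.6 mA

V_ov = V_GS − V_t = 3.48 − 0.76 = 2.72 V.
Since V_DS = 2.13 V < V_ov = 2.72 V, the device is in the triode region.
I_D = k_n [V_ov · V_DS − ½ V_DS²] = 6.41 × [2.72 × 2.13 − 0.5 × 2.13²] = 22.6 mA.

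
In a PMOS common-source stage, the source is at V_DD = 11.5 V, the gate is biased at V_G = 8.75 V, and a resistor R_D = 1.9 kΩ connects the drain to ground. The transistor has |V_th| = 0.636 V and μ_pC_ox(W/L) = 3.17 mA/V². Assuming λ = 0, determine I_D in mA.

I_D = 5.47 mA

V_SG = V_DD − V_G = 11.5 − 8.75 = 2.75 V, so V_ov = 2.75 − 0.636 = 2.11 V.
Assume saturation: I_D = ½ k_p V_ov² = 0.5 × 3.17 × 2.11² = 7.08 mA, giving V_SD = V_DD − I_D R_D = 11.5 − 7.08 × 1.9 = -1.96 V.
But -1.96 V < V_ov = 2.11 V, so the device is actually in triode.
In triode I_D = k_p[V_ov V_SD − ½ V_SD²] and I_D = (V_DD − V_SD)/R_D. Equating: 3.01 V_SD² − 13.73 V_SD + 11.5 = 0, giving V_SD = 1.11 V (the root below V_ov).
I_D = (11.5 − 1.11) / 1.9 = 5.47 mA.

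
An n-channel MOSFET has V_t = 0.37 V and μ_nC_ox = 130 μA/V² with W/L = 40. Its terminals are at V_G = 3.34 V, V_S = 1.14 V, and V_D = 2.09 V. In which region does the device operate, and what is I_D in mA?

V_GS = V_G − V_S = 3.34 − 1.14 = 2.2 V; V_DS = V_D − V_S = 2.09 − 1.14 = 0.95 V.
k_n = μ_nC_ox · (W/L) = 5.2 mA/V².
V_ov = V_GS − V_t = 2.2 − 0.37 = 1.83 V.
Since V_DS = 0.95 V < V_ov = 1.83 V, the device is in the triode region.
I_D = k_n [V_ov · V_DS − ½ V_DS²] = 5.2 × [1.83 × 0.95 − 0.5 × 0.95²] = 6.69 mA.

Triode; I_D = 6.69 mA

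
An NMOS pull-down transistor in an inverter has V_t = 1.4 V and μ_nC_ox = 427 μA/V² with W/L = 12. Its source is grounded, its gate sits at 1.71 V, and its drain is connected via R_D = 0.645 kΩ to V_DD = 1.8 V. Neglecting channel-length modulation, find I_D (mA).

I_D = 0.246 mA

V_GS = V_G = 1.71 V, so V_ov = 1.71 − 1.4 = 0.31 V.
k_n = μ_nC_ox · (W/L) = 5.124 mA/V².
Assume saturation: I_D = ½ k_n V_ov² = 0.5 × 5.124 × 0.31² = 0.246 mA, giving V_DS = V_DD − I_D R_D = 1.8 − 0.246 × 0.645 = 1.64 V.
V_DS = 1.64 V ≥ V_ov = 0.31 V, confirming saturation.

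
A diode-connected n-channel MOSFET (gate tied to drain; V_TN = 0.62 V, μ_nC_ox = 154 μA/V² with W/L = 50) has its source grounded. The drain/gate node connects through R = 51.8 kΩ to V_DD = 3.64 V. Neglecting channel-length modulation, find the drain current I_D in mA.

I_D = 0.0560 mA

With gate tied to drain, V_GS = V_DS ≥ V_GS − V_TN, so the device is in saturation.
k_n = μ_nC_ox · (W/L) = 7.7 mA/V².
KCL at the drain: ½ k_n (V_GS − V_TN)² = (V_DD − V_GS)/R.
Let x = V_GS − 0.62. Then 199 x² + x − 3.02 = 0, giving x = 0.121 V (positive root), so V_GS = 0.741 V.
I_D = (V_DD − V_GS)/R = (3.64 − 0.741) / 51.8 = 0.056 mA.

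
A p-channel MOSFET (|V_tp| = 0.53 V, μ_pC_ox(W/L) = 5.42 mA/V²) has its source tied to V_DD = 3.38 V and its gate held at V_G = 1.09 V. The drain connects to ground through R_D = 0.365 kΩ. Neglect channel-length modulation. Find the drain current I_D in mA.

I_D = 6.64 mA

V_SG = V_DD − V_G = 3.38 − 1.09 = 2.29 V, so V_ov = 2.29 − 0.53 = 1.76 V.
Assume saturation: I_D = ½ k_p V_ov² = 0.5 × 5.42 × 1.76² = 8.39 mA, giving V_SD = V_DD − I_D R_D = 3.38 − 8.39 × 0.365 = 0.316 V.
But 0.316 V < V_ov = 1.76 V, so the device is actually in triode.
In triode I_D = k_p[V_ov V_SD − ½ V_SD²] and I_D = (V_DD − V_SD)/R_D. Equating: 0.989 V_SD² − 4.482 V_SD + 3.38 = 0, giving V_SD = 0.956 V (the root below V_ov).
I_D = (3.38 − 0.956) / 0.365 = 6.64 mA.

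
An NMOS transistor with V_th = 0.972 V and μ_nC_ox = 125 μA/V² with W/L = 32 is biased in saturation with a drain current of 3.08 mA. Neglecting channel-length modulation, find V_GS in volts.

V_GS = 2.21 V

k_n = μ_nC_ox · (W/L) = 4 mA/V².
In saturation I_D = ½ k_n (V_GS − V_th)², so V_GS − V_th = √(2 I_D / k_n) = √(2 × 3.08 / 4) = 1.24 V.
V_GS = 0.972 + 1.24 = 2.21 V.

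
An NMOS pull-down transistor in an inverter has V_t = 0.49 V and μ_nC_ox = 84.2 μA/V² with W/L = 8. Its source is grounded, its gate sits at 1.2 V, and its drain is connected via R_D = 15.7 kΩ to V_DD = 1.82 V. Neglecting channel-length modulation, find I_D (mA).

I_D = 0.0997 mA

V_GS = V_G = 1.2 V, so V_ov = 1.2 − 0.49 = 0.71 V.
k_n = μ_nC_ox · (W/L) = 0.6736 mA/V².
Assume saturation: I_D = ½ k_n V_ov² = 0.5 × 0.6736 × 0.71² = 0.17 mA, giving V_DS = V_DD − I_D R_D = 1.82 − 0.17 × 15.7 = -0.846 V.
But -0.846 V < V_ov = 0.71 V, so the device is actually in triode.
In triode I_D = k_n[V_ov V_DS − ½ V_DS²] and I_D = (V_DD − V_DS)/R_D. Equating: 5.29 V_DS² − 8.509 V_DS + 1.82 = 0, giving V_DS = 0.254 V (the root below V_ov).
I_D = (1.82 − 0.254) / 15.7 = 0.0997 mA.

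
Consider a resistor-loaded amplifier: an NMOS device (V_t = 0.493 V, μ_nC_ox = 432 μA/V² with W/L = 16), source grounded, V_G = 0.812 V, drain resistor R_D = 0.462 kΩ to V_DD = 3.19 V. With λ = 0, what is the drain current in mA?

V_GS = V_G = 0.812 V, so V_ov = 0.812 − 0.493 = 0.319 V.
k_n = μ_nC_ox · (W/L) = 6.912 mA/V².
Assume saturation: I_D = ½ k_n V_ov² = 0.5 × 6.912 × 0.319² = 0.352 mA, giving V_DS = V_DD − I_D R_D = 3.19 − 0.352 × 0.462 = 3.03 V.
V_DS = 3.03 V ≥ V_ov = 0.319 V, confirming saturation.

I_D = 0.352 mA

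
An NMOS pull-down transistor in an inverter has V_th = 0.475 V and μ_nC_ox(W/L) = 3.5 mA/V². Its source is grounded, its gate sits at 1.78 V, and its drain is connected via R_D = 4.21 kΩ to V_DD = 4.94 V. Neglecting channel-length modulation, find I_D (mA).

V_GS = V_G = 1.78 V, so V_ov = 1.78 − 0.475 = 1.31 V.
Assume saturation: I_D = ½ k_n V_ov² = 0.5 × 3.5 × 1.31² = 2.98 mA, giving V_DS = V_DD − I_D R_D = 4.94 − 2.98 × 4.21 = -7.61 V.
But -7.61 V < V_ov = 1.31 V, so the device is actually in triode.
In triode I_D = k_n[V_ov V_DS − ½ V_DS²] and I_D = (V_DD − V_DS)/R_D. Equating: 7.37 V_DS² − 20.23 V_DS + 4.94 = 0, giving V_DS = 0.271 V (the root below V_ov).
I_D = (4.94 − 0.271) / 4.21 = 1.11 mA.

I_D = 1.11 mA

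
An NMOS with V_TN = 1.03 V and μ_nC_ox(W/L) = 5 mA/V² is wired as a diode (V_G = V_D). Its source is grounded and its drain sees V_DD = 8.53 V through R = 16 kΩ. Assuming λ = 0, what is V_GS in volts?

V_GS = 1.45 V

With gate tied to drain, V_GS = V_DS ≥ V_GS − V_TN, so the device is in saturation.
KCL at the drain: ½ k_n (V_GS − V_TN)² = (V_DD − V_GS)/R.
Let x = V_GS − 1.03. Then 40 x² + x − 7.5 = 0, giving x = 0.421 V (positive root), so V_GS = 1.45 V.
I_D = (V_DD − V_GS)/R = (8.53 − 1.45) / 16 = 0.442 mA.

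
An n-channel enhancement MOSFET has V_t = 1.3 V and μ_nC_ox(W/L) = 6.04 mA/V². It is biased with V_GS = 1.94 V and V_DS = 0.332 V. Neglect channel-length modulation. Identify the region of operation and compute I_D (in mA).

V_ov = V_GS − V_t = 1.94 − 1.3 = 0.64 V.
Since V_DS = 0.332 V < V_ov = 0.64 V, the device is in the triode region.
I_D = k_n [V_ov · V_DS − ½ V_DS²] = 6.04 × [0.64 × 0.332 − 0.5 × 0.332²] = 0.951 mA.

Triode; I_D = 0.951 mA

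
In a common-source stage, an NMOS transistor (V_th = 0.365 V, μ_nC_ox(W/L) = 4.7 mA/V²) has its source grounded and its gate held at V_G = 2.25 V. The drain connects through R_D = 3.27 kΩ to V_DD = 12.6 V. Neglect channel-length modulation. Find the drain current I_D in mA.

V_GS = V_G = 2.25 V, so V_ov = 2.25 − 0.365 = 1.89 V.
Assume saturation: I_D = ½ k_n V_ov² = 0.5 × 4.7 × 1.89² = 8.35 mA, giving V_DS = V_DD − I_D R_D = 12.6 − 8.35 × 3.27 = -14.7 V.
But -14.7 V < V_ov = 1.89 V, so the device is actually in triode.
In triode I_D = k_n[V_ov V_DS − ½ V_DS²] and I_D = (V_DD − V_DS)/R_D. Equating: 7.68 V_DS² − 29.97 V_DS + 12.6 = 0, giving V_DS = 0.479 V (the root below V_ov).
I_D = (12.6 − 0.479) / 3.27 = 3.71 mA.

I_D = 3.71 mA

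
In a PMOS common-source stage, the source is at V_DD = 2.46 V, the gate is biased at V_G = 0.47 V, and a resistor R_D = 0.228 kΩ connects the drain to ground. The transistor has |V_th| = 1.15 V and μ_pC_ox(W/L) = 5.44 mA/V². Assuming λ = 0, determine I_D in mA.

I_D = 1.92 mA

V_SG = V_DD − V_G = 2.46 − 0.47 = 1.99 V, so V_ov = 1.99 − 1.15 = 0.84 V.
Assume saturation: I_D = ½ k_p V_ov² = 0.5 × 5.44 × 0.84² = 1.92 mA, giving V_SD = V_DD − I_D R_D = 2.46 − 1.92 × 0.228 = 2.02 V.
V_SD = 2.02 V ≥ V_ov = 0.84 V, confirming saturation.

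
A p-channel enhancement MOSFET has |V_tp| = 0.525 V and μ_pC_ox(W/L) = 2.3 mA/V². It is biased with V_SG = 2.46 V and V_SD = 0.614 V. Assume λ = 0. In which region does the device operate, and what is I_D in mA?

V_ov = V_SG − |V_tp| = 2.46 − 0.525 = 1.94 V.
Since V_SD = 0.614 V < V_ov = 1.94 V, the device is in the triode region.
I_D = k_p [V_ov · V_SD − ½ V_SD²] = 2.3 × [1.94 × 0.614 − 0.5 × 0.614²] = 2.3 mA.

Triode; I_D = 2.30 mA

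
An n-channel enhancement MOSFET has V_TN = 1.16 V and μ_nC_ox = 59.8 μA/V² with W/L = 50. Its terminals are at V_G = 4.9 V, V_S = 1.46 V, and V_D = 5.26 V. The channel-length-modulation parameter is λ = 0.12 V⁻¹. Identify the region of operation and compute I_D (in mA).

V_GS = V_G − V_S = 4.9 − 1.46 = 3.44 V; V_DS = V_D − V_S = 5.26 − 1.46 = 3.8 V.
k_n = μ_nC_ox · (W/L) = 2.99 mA/V².
V_ov = V_GS − V_TN = 3.44 − 1.16 = 2.28 V.
Since V_DS = 3.8 V ≥ V_ov = 2.28 V, the device is in saturation.
I_D = ½ k_n V_ov² (1 + λ V_DS) = 0.5 × 2.99 × 2.28² × (1 + 0.12 × 3.8) = 11.3 mA.

Saturation; I_D = 11.3 mA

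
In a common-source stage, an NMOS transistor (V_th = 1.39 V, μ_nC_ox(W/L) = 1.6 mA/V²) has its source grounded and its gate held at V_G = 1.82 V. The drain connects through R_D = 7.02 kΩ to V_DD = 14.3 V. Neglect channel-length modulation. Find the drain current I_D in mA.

V_GS = V_G = 1.82 V, so V_ov = 1.82 − 1.39 = 0.43 V.
Assume saturation: I_D = ½ k_n V_ov² = 0.5 × 1.6 × 0.43² = 0.148 mA, giving V_DS = V_DD − I_D R_D = 14.3 − 0.148 × 7.02 = 13.3 V.
V_DS = 13.3 V ≥ V_ov = 0.43 V, confirming saturation.

I_D = 0.148 mA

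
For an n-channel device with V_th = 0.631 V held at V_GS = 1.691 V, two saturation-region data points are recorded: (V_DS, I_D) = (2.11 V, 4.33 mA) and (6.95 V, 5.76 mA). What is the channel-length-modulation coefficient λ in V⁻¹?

λ = 0.0797 V⁻¹

With V_GS fixed, I_D ∝ (1 + λ V_DS) in saturation, so I_D2/I_D1 = (1 + λ V_DS2)/(1 + λ V_DS1).
5.76/4.33 = 1.33 = (1 + 6.95 λ)/(1 + 2.11 λ).
Solving: λ (I_D1 V_DS2 − I_D2 V_DS1) = I_D2 − I_D1, so λ = (5.76 − 4.33) / (4.33 × 6.95 − 5.76 × 2.11) = 1.43 / 17.9 = 0.0797 V⁻¹.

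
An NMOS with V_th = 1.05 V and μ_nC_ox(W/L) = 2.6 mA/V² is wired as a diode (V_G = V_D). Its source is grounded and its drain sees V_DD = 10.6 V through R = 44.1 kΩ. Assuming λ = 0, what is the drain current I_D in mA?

With gate tied to drain, V_GS = V_DS ≥ V_GS − V_th, so the device is in saturation.
KCL at the drain: ½ k_n (V_GS − V_th)² = (V_DD − V_GS)/R.
Let x = V_GS − 1.05. Then 57.3 x² + x − 9.55 = 0, giving x = 0.4 V (positive root), so V_GS = 1.45 V.
I_D = (V_DD − V_GS)/R = (10.6 − 1.45) / 44.1 = 0.207 mA.

I_D = 0.207 mA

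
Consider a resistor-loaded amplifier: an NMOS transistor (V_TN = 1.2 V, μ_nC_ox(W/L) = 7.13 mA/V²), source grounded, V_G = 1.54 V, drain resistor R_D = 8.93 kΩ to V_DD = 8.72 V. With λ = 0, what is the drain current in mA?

I_D = 0.412 mA

V_GS = V_G = 1.54 V, so V_ov = 1.54 − 1.2 = 0.34 V.
Assume saturation: I_D = ½ k_n V_ov² = 0.5 × 7.13 × 0.34² = 0.412 mA, giving V_DS = V_DD − I_D R_D = 8.72 − 0.412 × 8.93 = 5.04 V.
V_DS = 5.04 V ≥ V_ov = 0.34 V, confirming saturation.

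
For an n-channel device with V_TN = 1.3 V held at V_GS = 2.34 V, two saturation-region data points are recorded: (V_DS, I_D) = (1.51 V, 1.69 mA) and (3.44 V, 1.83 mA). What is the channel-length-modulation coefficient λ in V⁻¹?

λ = 0.0459 V⁻¹

With V_GS fixed, I_D ∝ (1 + λ V_DS) in saturation, so I_D2/I_D1 = (1 + λ V_DS2)/(1 + λ V_DS1).
1.83/1.69 = 1.083 = (1 + 3.44 λ)/(1 + 1.51 λ).
Solving: λ (I_D1 V_DS2 − I_D2 V_DS1) = I_D2 − I_D1, so λ = (1.83 − 1.69) / (1.69 × 3.44 − 1.83 × 1.51) = 0.14 / 3.05 = 0.0459 V⁻¹.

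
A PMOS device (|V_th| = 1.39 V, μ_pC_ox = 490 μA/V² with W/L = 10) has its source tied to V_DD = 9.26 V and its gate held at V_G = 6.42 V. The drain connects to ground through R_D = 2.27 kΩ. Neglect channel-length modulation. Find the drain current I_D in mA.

I_D = 3.77 mA

V_SG = V_DD − V_G = 9.26 − 6.42 = 2.84 V, so V_ov = 2.84 − 1.39 = 1.45 V.
k_p = μ_pC_ox · (W/L) = 4.9 mA/V².
Assume saturation: I_D = ½ k_p V_ov² = 0.5 × 4.9 × 1.45² = 5.15 mA, giving V_SD = V_DD − I_D R_D = 9.26 − 5.15 × 2.27 = -2.43 V.
But -2.43 V < V_ov = 1.45 V, so the device is actually in triode.
In triode I_D = k_p[V_ov V_SD − ½ V_SD²] and I_D = (V_DD − V_SD)/R_D. Equating: 5.56 V_SD² − 17.13 V_SD + 9.26 = 0, giving V_SD = 0.699 V (the root below V_ov).
I_D = (9.26 − 0.699) / 2.27 = 3.77 mA.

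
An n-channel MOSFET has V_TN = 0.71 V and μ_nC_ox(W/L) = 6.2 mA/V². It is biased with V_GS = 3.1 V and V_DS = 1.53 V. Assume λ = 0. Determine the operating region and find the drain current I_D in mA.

V_ov = V_GS − V_TN = 3.1 − 0.71 = 2.39 V.
Since V_DS = 1.53 V < V_ov = 2.39 V, the device is in the triode region.
I_D = k_n [V_ov · V_DS − ½ V_DS²] = 6.2 × [2.39 × 1.53 − 0.5 × 1.53²] = 15.4 mA.

Triode; I_D = 15.4 mA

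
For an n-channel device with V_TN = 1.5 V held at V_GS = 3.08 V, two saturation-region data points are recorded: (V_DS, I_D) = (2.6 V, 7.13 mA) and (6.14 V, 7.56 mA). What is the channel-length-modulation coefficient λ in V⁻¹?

λ = 0.0178 V⁻¹

With V_GS fixed, I_D ∝ (1 + λ V_DS) in saturation, so I_D2/I_D1 = (1 + λ V_DS2)/(1 + λ V_DS1).
7.56/7.13 = 1.06 = (1 + 6.14 λ)/(1 + 2.6 λ).
Solving: λ (I_D1 V_DS2 − I_D2 V_DS1) = I_D2 − I_D1, so λ = (7.56 − 7.13) / (7.13 × 6.14 − 7.56 × 2.6) = 0.43 / 24.1 = 0.0178 V⁻¹.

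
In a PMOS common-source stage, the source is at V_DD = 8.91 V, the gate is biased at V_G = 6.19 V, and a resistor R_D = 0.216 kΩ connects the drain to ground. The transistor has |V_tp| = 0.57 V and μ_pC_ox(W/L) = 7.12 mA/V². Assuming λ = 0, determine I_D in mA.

I_D = 16.5 mA

V_SG = V_DD − V_G = 8.91 − 6.19 = 2.72 V, so V_ov = 2.72 − 0.57 = 2.15 V.
Assume saturation: I_D = ½ k_p V_ov² = 0.5 × 7.12 × 2.15² = 16.5 mA, giving V_SD = V_DD − I_D R_D = 8.91 − 16.5 × 0.216 = 5.36 V.
V_SD = 5.36 V ≥ V_ov = 2.15 V, confirming saturation.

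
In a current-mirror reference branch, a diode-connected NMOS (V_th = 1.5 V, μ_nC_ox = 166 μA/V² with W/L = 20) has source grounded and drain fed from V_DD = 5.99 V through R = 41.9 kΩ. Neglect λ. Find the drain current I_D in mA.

With gate tied to drain, V_GS = V_DS ≥ V_GS − V_th, so the device is in saturation.
k_n = μ_nC_ox · (W/L) = 3.32 mA/V².
KCL at the drain: ½ k_n (V_GS − V_th)² = (V_DD − V_GS)/R.
Let x = V_GS − 1.5. Then 69.6 x² + x − 4.49 = 0, giving x = 0.247 V (positive root), so V_GS = 1.75 V.
I_D = (V_DD − V_GS)/R = (5.99 − 1.75) / 41.9 = 0.101 mA.

I_D = 0.101 mA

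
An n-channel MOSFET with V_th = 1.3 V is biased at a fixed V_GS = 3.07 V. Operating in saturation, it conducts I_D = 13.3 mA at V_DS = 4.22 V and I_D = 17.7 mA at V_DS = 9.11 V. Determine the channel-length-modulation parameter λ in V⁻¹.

With V_GS fixed, I_D ∝ (1 + λ V_DS) in saturation, so I_D2/I_D1 = (1 + λ V_DS2)/(1 + λ V_DS1).
17.7/13.3 = 1.331 = (1 + 9.11 λ)/(1 + 4.22 λ).
Solving: λ (I_D1 V_DS2 − I_D2 V_DS1) = I_D2 − I_D1, so λ = (17.7 − 13.3) / (13.3 × 9.11 − 17.7 × 4.22) = 4.4 / 46.5 = 0.0947 V⁻¹.

λ = 0.0947 V⁻¹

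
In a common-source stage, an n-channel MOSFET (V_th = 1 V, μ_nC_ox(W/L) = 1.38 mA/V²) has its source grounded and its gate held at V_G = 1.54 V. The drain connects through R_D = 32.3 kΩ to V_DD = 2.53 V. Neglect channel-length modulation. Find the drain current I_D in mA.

I_D = 0.0749 mA

V_GS = V_G = 1.54 V, so V_ov = 1.54 − 1 = 0.54 V.
Assume saturation: I_D = ½ k_n V_ov² = 0.5 × 1.38 × 0.54² = 0.201 mA, giving V_DS = V_DD − I_D R_D = 2.53 − 0.201 × 32.3 = -3.97 V.
But -3.97 V < V_ov = 0.54 V, so the device is actually in triode.
In triode I_D = k_n[V_ov V_DS − ½ V_DS²] and I_D = (V_DD − V_DS)/R_D. Equating: 22.3 V_DS² − 25.07 V_DS + 2.53 = 0, giving V_DS = 0.112 V (the root below V_ov).
I_D = (2.53 − 0.112) / 32.3 = 0.0749 mA.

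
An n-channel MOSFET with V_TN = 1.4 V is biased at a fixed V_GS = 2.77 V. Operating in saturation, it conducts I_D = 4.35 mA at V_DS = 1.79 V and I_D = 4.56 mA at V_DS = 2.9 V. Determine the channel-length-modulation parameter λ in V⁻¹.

λ = 0.0472 V⁻¹

With V_GS fixed, I_D ∝ (1 + λ V_DS) in saturation, so I_D2/I_D1 = (1 + λ V_DS2)/(1 + λ V_DS1).
4.56/4.35 = 1.048 = (1 + 2.9 λ)/(1 + 1.79 λ).
Solving: λ (I_D1 V_DS2 − I_D2 V_DS1) = I_D2 − I_D1, so λ = (4.56 − 4.35) / (4.35 × 2.9 − 4.56 × 1.79) = 0.21 / 4.45 = 0.0472 V⁻¹.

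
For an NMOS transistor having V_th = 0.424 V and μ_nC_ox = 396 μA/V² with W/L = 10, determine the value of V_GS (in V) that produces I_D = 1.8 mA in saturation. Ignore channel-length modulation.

V_GS = 1.38 V

k_n = μ_nC_ox · (W/L) = 3.96 mA/V².
In saturation I_D = ½ k_n (V_GS − V_th)², so V_GS − V_th = √(2 I_D / k_n) = √(2 × 1.8 / 3.96) = 0.953 V.
V_GS = 0.424 + 0.953 = 1.38 V.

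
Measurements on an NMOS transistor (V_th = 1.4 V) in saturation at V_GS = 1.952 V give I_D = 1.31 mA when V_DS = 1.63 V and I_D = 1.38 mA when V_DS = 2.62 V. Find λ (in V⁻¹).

λ = 0.0592 V⁻¹

With V_GS fixed, I_D ∝ (1 + λ V_DS) in saturation, so I_D2/I_D1 = (1 + λ V_DS2)/(1 + λ V_DS1).
1.38/1.31 = 1.053 = (1 + 2.62 λ)/(1 + 1.63 λ).
Solving: λ (I_D1 V_DS2 − I_D2 V_DS1) = I_D2 − I_D1, so λ = (1.38 − 1.31) / (1.31 × 2.62 − 1.38 × 1.63) = 0.07 / 1.18 = 0.0592 V⁻¹.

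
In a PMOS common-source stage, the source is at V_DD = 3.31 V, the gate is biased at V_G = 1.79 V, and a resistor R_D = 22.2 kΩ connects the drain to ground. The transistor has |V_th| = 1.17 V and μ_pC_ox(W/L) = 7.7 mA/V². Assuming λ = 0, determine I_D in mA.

I_D = 0.146 mA

V_SG = V_DD − V_G = 3.31 − 1.79 = 1.52 V, so V_ov = 1.52 − 1.17 = 0.35 V.
Assume saturation: I_D = ½ k_p V_ov² = 0.5 × 7.7 × 0.35² = 0.472 mA, giving V_SD = V_DD − I_D R_D = 3.31 − 0.472 × 22.2 = -7.16 V.
But -7.16 V < V_ov = 0.35 V, so the device is actually in triode.
In triode I_D = k_p[V_ov V_SD − ½ V_SD²] and I_D = (V_DD − V_SD)/R_D. Equating: 85.5 V_SD² − 60.83 V_SD + 3.31 = 0, giving V_SD = 0.0594 V (the root below V_ov).
I_D = (3.31 − 0.0594) / 22.2 = 0.146 mA.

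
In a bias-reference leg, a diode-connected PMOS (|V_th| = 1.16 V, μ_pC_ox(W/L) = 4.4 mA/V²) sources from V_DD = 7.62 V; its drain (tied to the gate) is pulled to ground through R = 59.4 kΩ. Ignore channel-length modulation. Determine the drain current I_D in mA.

I_D = 0.105 mA

With gate tied to drain, V_SG = V_SD ≥ V_SG − |V_th|, so the device is in saturation.
KCL at the drain: ½ k_p (V_SG − |V_th|)² = (V_DD − V_SG)/R.
Let x = V_SG − 1.16. Then 131 x² + x − 6.46 = 0, giving x = 0.219 V (positive root), so V_SG = 1.38 V.
I_D = (V_DD − V_SG)/R = (7.62 − 1.38) / 59.4 = 0.105 mA.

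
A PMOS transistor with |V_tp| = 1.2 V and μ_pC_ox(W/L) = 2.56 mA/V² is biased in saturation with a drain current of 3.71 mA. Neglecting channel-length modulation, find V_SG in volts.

In saturation I_D = ½ k_p (V_SG − |V_tp|)², so V_SG − |V_tp| = √(2 I_D / k_p) = √(2 × 3.71 / 2.56) = 1.7 V.
V_SG = 1.2 + 1.7 = 2.9 V.

V_SG = 2.90 V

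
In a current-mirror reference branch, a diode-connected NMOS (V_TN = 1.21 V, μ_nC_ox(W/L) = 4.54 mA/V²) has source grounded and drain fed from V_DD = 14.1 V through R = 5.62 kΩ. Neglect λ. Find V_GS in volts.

With gate tied to drain, V_GS = V_DS ≥ V_GS − V_TN, so the device is in saturation.
KCL at the drain: ½ k_n (V_GS − V_TN)² = (V_DD − V_GS)/R.
Let x = V_GS − 1.21. Then 12.8 x² + x − 12.89 = 0, giving x = 0.967 V (positive root), so V_GS = 2.18 V.
I_D = (V_DD − V_GS)/R = (14.1 − 2.18) / 5.62 = 2.12 mA.

V_GS = 2.18 V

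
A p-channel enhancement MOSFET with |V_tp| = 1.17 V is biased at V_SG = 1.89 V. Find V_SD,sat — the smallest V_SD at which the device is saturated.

V_SD,sat = 0.720 V

The boundary between triode and saturation is V_SD = V_SG − |V_tp| = V_ov.
V_ov = 1.89 − 1.17 = 0.72 V.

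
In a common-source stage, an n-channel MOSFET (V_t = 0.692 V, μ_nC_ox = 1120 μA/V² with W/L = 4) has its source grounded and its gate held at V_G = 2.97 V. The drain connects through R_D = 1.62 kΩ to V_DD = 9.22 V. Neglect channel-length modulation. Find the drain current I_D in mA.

V_GS = V_G = 2.97 V, so V_ov = 2.97 − 0.692 = 2.28 V.
k_n = μ_nC_ox · (W/L) = 4.48 mA/V².
Assume saturation: I_D = ½ k_n V_ov² = 0.5 × 4.48 × 2.28² = 11.6 mA, giving V_DS = V_DD − I_D R_D = 9.22 − 11.6 × 1.62 = -9.61 V.
But -9.61 V < V_ov = 2.28 V, so the device is actually in triode.
In triode I_D = k_n[V_ov V_DS − ½ V_DS²] and I_D = (V_DD − V_DS)/R_D. Equating: 3.63 V_DS² − 17.53 V_DS + 9.22 = 0, giving V_DS = 0.601 V (the root below V_ov).
I_D = (9.22 − 0.601) / 1.62 = 5.32 mA.

I_D = 5.32 mA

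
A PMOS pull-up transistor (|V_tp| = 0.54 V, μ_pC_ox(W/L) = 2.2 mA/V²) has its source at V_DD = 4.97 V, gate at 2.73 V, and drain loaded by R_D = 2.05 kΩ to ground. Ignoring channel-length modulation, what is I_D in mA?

V_SG = V_DD − V_G = 4.97 − 2.73 = 2.24 V, so V_ov = 2.24 − 0.54 = 1.7 V.
Assume saturation: I_D = ½ k_p V_ov² = 0.5 × 2.2 × 1.7² = 3.18 mA, giving V_SD = V_DD − I_D R_D = 4.97 − 3.18 × 2.05 = -1.55 V.
But -1.55 V < V_ov = 1.7 V, so the device is actually in triode.
In triode I_D = k_p[V_ov V_SD − ½ V_SD²] and I_D = (V_DD − V_SD)/R_D. Equating: 2.25 V_SD² − 8.667 V_SD + 4.97 = 0, giving V_SD = 0.701 V (the root below V_ov).
I_D = (4.97 − 0.701) / 2.05 = 2.08 mA.

I_D = 2.08 mA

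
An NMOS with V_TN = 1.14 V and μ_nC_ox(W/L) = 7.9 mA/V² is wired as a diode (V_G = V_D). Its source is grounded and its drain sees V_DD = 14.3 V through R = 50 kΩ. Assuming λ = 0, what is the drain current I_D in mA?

I_D = 0.258 mA

With gate tied to drain, V_GS = V_DS ≥ V_GS − V_TN, so the device is in saturation.
KCL at the drain: ½ k_n (V_GS − V_TN)² = (V_DD − V_GS)/R.
Let x = V_GS − 1.14. Then 198 x² + x − 13.16 = 0, giving x = 0.256 V (positive root), so V_GS = 1.4 V.
I_D = (V_DD − V_GS)/R = (14.3 − 1.4) / 50 = 0.258 mA.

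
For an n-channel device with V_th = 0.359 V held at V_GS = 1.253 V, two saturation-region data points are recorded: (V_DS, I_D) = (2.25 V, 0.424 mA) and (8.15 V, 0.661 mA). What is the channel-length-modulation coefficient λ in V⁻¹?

λ = 0.120 V⁻¹

With V_GS fixed, I_D ∝ (1 + λ V_DS) in saturation, so I_D2/I_D1 = (1 + λ V_DS2)/(1 + λ V_DS1).
0.661/0.424 = 1.559 = (1 + 8.15 λ)/(1 + 2.25 λ).
Solving: λ (I_D1 V_DS2 − I_D2 V_DS1) = I_D2 − I_D1, so λ = (0.661 − 0.424) / (0.424 × 8.15 − 0.661 × 2.25) = 0.237 / 1.97 = 0.12 V⁻¹.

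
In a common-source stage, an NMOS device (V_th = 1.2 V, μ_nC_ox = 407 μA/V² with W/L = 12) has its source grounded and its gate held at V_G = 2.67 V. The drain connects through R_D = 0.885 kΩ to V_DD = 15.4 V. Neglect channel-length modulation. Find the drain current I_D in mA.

V_GS = V_G = 2.67 V, so V_ov = 2.67 − 1.2 = 1.47 V.
k_n = μ_nC_ox · (W/L) = 4.884 mA/V².
Assume saturation: I_D = ½ k_n V_ov² = 0.5 × 4.884 × 1.47² = 5.28 mA, giving V_DS = V_DD − I_D R_D = 15.4 − 5.28 × 0.885 = 10.7 V.
V_DS = 10.7 V ≥ V_ov = 1.47 V, confirming saturation.

I_D = 5.28 mA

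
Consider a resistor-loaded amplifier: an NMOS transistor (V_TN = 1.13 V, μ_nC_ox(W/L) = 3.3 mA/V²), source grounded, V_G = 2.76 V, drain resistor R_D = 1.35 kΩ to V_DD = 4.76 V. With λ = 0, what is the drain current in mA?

I_D = 3.00 mA

V_GS = V_G = 2.76 V, so V_ov = 2.76 − 1.13 = 1.63 V.
Assume saturation: I_D = ½ k_n V_ov² = 0.5 × 3.3 × 1.63² = 4.38 mA, giving V_DS = V_DD − I_D R_D = 4.76 − 4.38 × 1.35 = -1.16 V.
But -1.16 V < V_ov = 1.63 V, so the device is actually in triode.
In triode I_D = k_n[V_ov V_DS − ½ V_DS²] and I_D = (V_DD − V_DS)/R_D. Equating: 2.23 V_DS² − 8.262 V_DS + 4.76 = 0, giving V_DS = 0.713 V (the root below V_ov).
I_D = (4.76 − 0.713) / 1.35 = 3 mA.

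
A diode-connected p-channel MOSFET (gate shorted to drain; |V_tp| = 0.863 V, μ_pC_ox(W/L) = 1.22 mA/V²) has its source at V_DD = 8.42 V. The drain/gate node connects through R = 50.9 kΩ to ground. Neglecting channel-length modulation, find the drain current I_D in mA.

With gate tied to drain, V_SG = V_SD ≥ V_SG − |V_tp|, so the device is in saturation.
KCL at the drain: ½ k_p (V_SG − |V_tp|)² = (V_DD − V_SG)/R.
Let x = V_SG − 0.863. Then 31 x² + x − 7.557 = 0, giving x = 0.478 V (positive root), so V_SG = 1.34 V.
I_D = (V_DD − V_SG)/R = (8.42 − 1.34) / 50.9 = 0.139 mA.

I_D = 0.139 mA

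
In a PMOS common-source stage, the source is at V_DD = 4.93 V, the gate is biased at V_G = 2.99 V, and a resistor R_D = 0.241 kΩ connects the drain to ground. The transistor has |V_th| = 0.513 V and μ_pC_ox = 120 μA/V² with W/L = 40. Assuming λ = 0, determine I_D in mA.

V_SG = V_DD − V_G = 4.93 − 2.99 = 1.94 V, so V_ov = 1.94 − 0.513 = 1.43 V.
k_p = μ_pC_ox · (W/L) = 4.8 mA/V².
Assume saturation: I_D = ½ k_p V_ov² = 0.5 × 4.8 × 1.43² = 4.89 mA, giving V_SD = V_DD − I_D R_D = 4.93 − 4.89 × 0.241 = 3.75 V.
V_SD = 3.75 V ≥ V_ov = 1.43 V, confirming saturation.

I_D = 4.89 mA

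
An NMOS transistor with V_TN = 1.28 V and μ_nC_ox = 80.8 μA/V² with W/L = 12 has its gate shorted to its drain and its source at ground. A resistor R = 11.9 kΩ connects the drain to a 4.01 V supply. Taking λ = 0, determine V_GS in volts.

V_GS = 1.89 V

With gate tied to drain, V_GS = V_DS ≥ V_GS − V_TN, so the device is in saturation.
k_n = μ_nC_ox · (W/L) = 0.9696 mA/V².
KCL at the drain: ½ k_n (V_GS − V_TN)² = (V_DD − V_GS)/R.
Let x = V_GS − 1.28. Then 5.77 x² + x − 2.73 = 0, giving x = 0.607 V (positive root), so V_GS = 1.89 V.
I_D = (V_DD − V_GS)/R = (4.01 − 1.89) / 11.9 = 0.178 mA.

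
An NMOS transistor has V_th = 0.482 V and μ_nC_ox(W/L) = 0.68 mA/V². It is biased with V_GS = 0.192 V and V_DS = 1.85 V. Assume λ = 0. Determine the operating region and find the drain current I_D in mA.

Cutoff; I_D = 0 mA

V_GS = 0.192 V < V_th = 0.482 V, so the transistor is in cutoff.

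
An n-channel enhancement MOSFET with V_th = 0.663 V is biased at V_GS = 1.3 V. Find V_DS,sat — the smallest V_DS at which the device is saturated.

The boundary between triode and saturation is V_DS = V_GS − V_th = V_ov.
V_ov = 1.3 − 0.663 = 0.637 V.

V_DS,sat = 0.637 V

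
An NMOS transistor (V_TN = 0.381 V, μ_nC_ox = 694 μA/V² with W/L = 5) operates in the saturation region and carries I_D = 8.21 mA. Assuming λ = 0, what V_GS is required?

V_GS = 2.56 V

k_n = μ_nC_ox · (W/L) = 3.47 mA/V².
In saturation I_D = ½ k_n (V_GS − V_TN)², so V_GS − V_TN = √(2 I_D / k_n) = √(2 × 8.21 / 3.47) = 2.18 V.
V_GS = 0.381 + 2.18 = 2.56 V.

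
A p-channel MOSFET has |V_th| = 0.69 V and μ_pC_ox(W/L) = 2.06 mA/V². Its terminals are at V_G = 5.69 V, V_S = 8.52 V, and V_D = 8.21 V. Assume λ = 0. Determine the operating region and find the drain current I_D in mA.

V_SG = V_S − V_G = 8.52 − 5.69 = 2.83 V; V_SD = V_S − V_D = 8.52 − 8.21 = 0.31 V.
V_ov = V_SG − |V_th| = 2.83 − 0.69 = 2.14 V.
Since V_SD = 0.31 V < V_ov = 2.14 V, the device is in the triode region.
I_D = k_p [V_ov · V_SD − ½ V_SD²] = 2.06 × [2.14 × 0.31 − 0.5 × 0.31²] = 1.27 mA.

Triode; I_D = 1.27 mA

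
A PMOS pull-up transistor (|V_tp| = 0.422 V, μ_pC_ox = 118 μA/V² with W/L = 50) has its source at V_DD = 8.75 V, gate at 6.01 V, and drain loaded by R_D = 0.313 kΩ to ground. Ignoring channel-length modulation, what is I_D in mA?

I_D = 15.9 mA

V_SG = V_DD − V_G = 8.75 − 6.01 = 2.74 V, so V_ov = 2.74 − 0.422 = 2.32 V.
k_p = μ_pC_ox · (W/L) = 5.9 mA/V².
Assume saturation: I_D = ½ k_p V_ov² = 0.5 × 5.9 × 2.32² = 15.9 mA, giving V_SD = V_DD − I_D R_D = 8.75 − 15.9 × 0.313 = 3.79 V.
V_SD = 3.79 V ≥ V_ov = 2.32 V, confirming saturation.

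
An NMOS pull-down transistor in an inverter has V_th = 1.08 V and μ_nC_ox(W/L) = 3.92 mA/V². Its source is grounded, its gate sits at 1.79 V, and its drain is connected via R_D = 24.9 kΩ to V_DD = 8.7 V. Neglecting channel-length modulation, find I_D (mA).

V_GS = V_G = 1.79 V, so V_ov = 1.79 − 1.08 = 0.71 V.
Assume saturation: I_D = ½ k_n V_ov² = 0.5 × 3.92 × 0.71² = 0.988 mA, giving V_DS = V_DD − I_D R_D = 8.7 − 0.988 × 24.9 = -15.9 V.
But -15.9 V < V_ov = 0.71 V, so the device is actually in triode.
In triode I_D = k_n[V_ov V_DS − ½ V_DS²] and I_D = (V_DD − V_DS)/R_D. Equating: 48.8 V_DS² − 70.3 V_DS + 8.7 = 0, giving V_DS = 0.137 V (the root below V_ov).
I_D = (8.7 − 0.137) / 24.9 = 0.344 mA.

I_D = 0.344 mA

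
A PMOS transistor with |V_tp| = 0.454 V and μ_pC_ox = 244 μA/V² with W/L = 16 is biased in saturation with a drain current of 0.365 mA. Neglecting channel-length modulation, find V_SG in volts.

k_p = μ_pC_ox · (W/L) = 3.904 mA/V².
In saturation I_D = ½ k_p (V_SG − |V_tp|)², so V_SG − |V_tp| = √(2 I_D / k_p) = √(2 × 0.365 / 3.904) = 0.432 V.
V_SG = 0.454 + 0.432 = 0.886 V.

V_SG = 0.886 V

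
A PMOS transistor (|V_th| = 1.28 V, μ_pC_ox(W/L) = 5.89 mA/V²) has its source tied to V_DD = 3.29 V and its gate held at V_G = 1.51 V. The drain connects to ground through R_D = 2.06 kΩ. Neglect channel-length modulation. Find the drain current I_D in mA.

I_D = 0.736 mA

V_SG = V_DD − V_G = 3.29 − 1.51 = 1.78 V, so V_ov = 1.78 − 1.28 = 0.5 V.
Assume saturation: I_D = ½ k_p V_ov² = 0.5 × 5.89 × 0.5² = 0.736 mA, giving V_SD = V_DD − I_D R_D = 3.29 − 0.736 × 2.06 = 1.77 V.
V_SD = 1.77 V ≥ V_ov = 0.5 V, confirming saturation.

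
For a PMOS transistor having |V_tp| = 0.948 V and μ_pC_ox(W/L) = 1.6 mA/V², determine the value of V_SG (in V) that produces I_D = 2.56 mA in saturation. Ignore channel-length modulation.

In saturation I_D = ½ k_p (V_SG − |V_tp|)², so V_SG − |V_tp| = √(2 I_D / k_p) = √(2 × 2.56 / 1.6) = 1.79 V.
V_SG = 0.948 + 1.79 = 2.74 V.

V_SG = 2.74 V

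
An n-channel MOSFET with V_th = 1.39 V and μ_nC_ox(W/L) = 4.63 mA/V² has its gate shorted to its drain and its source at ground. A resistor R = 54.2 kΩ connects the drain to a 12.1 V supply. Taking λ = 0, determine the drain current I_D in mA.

With gate tied to drain, V_GS = V_DS ≥ V_GS − V_th, so the device is in saturation.
KCL at the drain: ½ k_n (V_GS − V_th)² = (V_DD − V_GS)/R.
Let x = V_GS − 1.39. Then 125 x² + x − 10.71 = 0, giving x = 0.288 V (positive root), so V_GS = 1.68 V.
I_D = (V_DD − V_GS)/R = (12.1 − 1.68) / 54.2 = 0.192 mA.

I_D = 0.192 mA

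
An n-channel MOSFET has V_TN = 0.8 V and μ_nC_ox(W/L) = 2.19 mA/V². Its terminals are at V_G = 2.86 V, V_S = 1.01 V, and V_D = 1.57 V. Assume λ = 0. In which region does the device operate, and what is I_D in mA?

V_GS = V_G − V_S = 2.86 − 1.01 = 1.85 V; V_DS = V_D − V_S = 1.57 − 1.01 = 0.56 V.
V_ov = V_GS − V_TN = 1.85 − 0.8 = 1.05 V.
Since V_DS = 0.56 V < V_ov = 1.05 V, the device is in the triode region.
I_D = k_n [V_ov · V_DS − ½ V_DS²] = 2.19 × [1.05 × 0.56 − 0.5 × 0.56²] = 0.944 mA.

Triode; I_D = 0.944 mA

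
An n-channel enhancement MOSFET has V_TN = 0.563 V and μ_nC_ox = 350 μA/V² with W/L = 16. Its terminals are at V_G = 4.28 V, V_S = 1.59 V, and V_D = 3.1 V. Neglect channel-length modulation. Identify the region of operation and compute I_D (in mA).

Triode; I_D = 11.6 mA

V_GS = V_G − V_S = 4.28 − 1.59 = 2.69 V; V_DS = V_D − V_S = 3.1 − 1.59 = 1.51 V.
k_n = μ_nC_ox · (W/L) = 5.6 mA/V².
V_ov = V_GS − V_TN = 2.69 − 0.563 = 2.13 V.
Since V_DS = 1.51 V < V_ov = 2.13 V, the device is in the triode region.
I_D = k_n [V_ov · V_DS − ½ V_DS²] = 5.6 × [2.13 × 1.51 − 0.5 × 1.51²] = 11.6 mA.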